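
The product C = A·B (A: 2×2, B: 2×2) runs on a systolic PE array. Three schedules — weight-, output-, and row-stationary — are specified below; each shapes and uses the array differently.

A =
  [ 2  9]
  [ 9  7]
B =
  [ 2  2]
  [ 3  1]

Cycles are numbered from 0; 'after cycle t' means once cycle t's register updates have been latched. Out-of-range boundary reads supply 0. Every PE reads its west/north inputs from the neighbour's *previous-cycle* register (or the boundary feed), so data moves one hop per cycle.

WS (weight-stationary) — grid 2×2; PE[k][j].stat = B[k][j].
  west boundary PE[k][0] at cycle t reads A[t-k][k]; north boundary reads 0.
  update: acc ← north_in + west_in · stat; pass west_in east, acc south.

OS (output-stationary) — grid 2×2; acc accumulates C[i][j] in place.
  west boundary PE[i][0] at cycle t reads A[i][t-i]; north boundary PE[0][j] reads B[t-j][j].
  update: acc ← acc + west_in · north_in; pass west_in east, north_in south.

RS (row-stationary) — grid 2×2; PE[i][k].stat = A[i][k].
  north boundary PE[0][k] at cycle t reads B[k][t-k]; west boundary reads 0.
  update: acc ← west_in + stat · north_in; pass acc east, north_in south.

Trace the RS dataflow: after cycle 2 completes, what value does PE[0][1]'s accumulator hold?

RS (2×2). Following PE[0][1] plus its west/north inputs:
  t=0 PE[0][0]: acc=4 h=4 v=2
  t=0 PE[0][1]: acc=0 h=0 v=0
  t=1 PE[0][0]: acc=4 h=4 v=2
  t=1 PE[0][1]: acc=31 h=31 v=3
  t=2 PE[0][0]: acc=0 h=0 v=0
  t=2 PE[0][1]: acc=13 h=13 v=1

PE[0][1].acc = 13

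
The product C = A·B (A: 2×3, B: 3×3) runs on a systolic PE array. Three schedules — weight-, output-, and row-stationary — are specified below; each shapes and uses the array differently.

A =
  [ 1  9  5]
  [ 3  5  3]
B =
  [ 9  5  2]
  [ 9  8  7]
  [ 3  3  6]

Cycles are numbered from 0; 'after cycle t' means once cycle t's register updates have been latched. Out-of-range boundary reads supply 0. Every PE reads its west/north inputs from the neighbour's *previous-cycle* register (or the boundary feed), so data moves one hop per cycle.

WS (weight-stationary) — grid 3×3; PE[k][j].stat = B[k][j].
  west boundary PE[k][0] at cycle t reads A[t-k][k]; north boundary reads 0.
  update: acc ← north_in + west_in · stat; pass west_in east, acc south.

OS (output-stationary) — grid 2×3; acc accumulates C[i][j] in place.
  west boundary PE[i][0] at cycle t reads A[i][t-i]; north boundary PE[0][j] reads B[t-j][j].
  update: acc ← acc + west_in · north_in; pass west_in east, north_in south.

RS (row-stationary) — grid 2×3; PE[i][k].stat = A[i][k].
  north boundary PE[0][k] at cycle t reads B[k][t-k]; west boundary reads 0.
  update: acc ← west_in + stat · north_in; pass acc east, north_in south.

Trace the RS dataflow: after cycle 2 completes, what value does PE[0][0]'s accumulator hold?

RS (2×3). Following PE[0][0] plus its west/north inputs:
  step 0 · PE0,0: acc=9; fwd→9 fwd↓9
  step 1 · PE0,0: acc=5; fwd→5 fwd↓5
  step 2 · PE0,0: acc=2; fwd→2 fwd↓2

PE[0][0].acc = 2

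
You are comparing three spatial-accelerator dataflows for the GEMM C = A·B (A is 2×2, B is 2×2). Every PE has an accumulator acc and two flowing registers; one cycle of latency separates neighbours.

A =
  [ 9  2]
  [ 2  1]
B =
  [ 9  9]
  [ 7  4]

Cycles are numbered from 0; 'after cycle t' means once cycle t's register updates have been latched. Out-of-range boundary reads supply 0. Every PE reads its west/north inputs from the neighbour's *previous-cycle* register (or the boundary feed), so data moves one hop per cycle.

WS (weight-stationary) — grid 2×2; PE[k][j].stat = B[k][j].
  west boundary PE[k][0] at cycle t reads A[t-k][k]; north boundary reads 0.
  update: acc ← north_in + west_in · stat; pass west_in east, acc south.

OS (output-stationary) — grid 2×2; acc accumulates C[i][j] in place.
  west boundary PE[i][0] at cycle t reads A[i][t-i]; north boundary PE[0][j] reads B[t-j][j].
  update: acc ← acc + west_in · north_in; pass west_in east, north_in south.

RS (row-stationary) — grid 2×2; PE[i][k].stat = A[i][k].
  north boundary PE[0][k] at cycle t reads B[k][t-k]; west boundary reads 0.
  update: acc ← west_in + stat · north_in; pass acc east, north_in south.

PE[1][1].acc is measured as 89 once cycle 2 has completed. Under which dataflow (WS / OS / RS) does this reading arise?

WS (2×2 grid), PE[1][1]:
  t=0 PE[1][1]: acc=0 h=0 v=0
  t=1 PE[1][1]: acc=0 h=0 v=0
  t=2 PE[1][1]: acc=89 h=2 v=89
OS (2×2 grid), PE[1][1]:
  t=0 PE[1][1]: acc=0 h=0 v=0
  t=1 PE[1][1]: acc=0 h=0 v=0
  t=2 PE[1][1]: acc=18 h=2 v=9
RS (2×2 grid), PE[1][1]:
  t=0 PE[1][1]: acc=0 h=0 v=0
  t=1 PE[1][1]: acc=0 h=0 v=0
  t=2 PE[1][1]: acc=25 h=25 v=7

dataflow = WS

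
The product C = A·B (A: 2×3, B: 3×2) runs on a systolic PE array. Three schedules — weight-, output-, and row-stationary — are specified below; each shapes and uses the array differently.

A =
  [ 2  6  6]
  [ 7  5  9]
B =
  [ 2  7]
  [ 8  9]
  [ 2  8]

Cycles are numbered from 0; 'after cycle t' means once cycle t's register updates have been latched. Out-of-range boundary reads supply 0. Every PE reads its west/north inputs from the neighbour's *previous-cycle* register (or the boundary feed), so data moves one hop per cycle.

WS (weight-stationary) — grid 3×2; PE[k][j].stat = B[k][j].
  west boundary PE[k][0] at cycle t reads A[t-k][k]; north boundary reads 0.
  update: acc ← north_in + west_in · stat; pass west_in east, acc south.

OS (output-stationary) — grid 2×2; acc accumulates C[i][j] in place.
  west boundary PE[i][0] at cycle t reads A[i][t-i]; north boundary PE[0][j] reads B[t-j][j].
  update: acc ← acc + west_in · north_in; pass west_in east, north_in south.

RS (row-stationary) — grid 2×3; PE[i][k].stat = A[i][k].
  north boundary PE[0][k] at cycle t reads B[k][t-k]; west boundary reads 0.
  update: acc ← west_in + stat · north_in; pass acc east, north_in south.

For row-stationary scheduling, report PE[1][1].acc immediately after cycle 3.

PE[1][1].acc = 94

RS (2×3). Following PE[1][1] plus its west/north inputs:
  step 0 · PE0,1: acc=0; fwd→0 fwd↓0
  step 0 · PE1,0: acc=0; fwd→0 fwd↓0
  step 0 · PE1,1: acc=0; fwd→0 fwd↓0
  step 1 · PE0,1: acc=52; fwd→52 fwd↓8
  step 1 · PE1,0: acc=14; fwd→14 fwd↓2
  step 1 · PE1,1: acc=0; fwd→0 fwd↓0
  step 2 · PE0,1: acc=68; fwd→68 fwd↓9
  step 2 · PE1,0: acc=49; fwd→49 fwd↓7
  step 2 · PE1,1: acc=54; fwd→54 fwd↓8
  step 3 · PE0,1: acc=0; fwd→0 fwd↓0
  step 3 · PE1,0: acc=0; fwd→0 fwd↓0
  step 3 · PE1,1: acc=94; fwd→94 fwd↓9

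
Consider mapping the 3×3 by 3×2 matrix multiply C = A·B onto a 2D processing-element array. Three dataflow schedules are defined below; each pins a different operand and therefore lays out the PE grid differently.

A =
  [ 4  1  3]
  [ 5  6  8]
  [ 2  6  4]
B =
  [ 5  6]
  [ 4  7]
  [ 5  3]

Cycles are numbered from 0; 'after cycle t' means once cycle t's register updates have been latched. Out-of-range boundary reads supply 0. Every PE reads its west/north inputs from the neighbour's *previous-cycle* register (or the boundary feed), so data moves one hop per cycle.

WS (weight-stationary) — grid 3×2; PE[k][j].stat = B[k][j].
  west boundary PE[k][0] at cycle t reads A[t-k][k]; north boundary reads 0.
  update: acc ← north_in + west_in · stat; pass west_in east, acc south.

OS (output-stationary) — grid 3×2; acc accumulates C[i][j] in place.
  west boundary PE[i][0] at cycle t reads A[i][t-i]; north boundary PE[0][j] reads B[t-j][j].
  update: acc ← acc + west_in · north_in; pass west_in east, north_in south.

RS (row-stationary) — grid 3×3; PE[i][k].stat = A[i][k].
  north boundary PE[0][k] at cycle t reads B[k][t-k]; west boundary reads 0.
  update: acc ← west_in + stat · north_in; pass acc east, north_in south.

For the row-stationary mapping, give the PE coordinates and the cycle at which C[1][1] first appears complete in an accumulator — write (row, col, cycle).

(row, col, cycle) = (1, 2, 4)

RS — PE[1][2] is where C[1][1] collects:
  c0 r1c2: 0 / 0 / 0
  c1 r1c2: 0 / 0 / 0
  c2 r1c2: 0 / 0 / 0
  c3 r1c2: 89 / 89 / 5
  c4 r1c2: 96 / 96 / 3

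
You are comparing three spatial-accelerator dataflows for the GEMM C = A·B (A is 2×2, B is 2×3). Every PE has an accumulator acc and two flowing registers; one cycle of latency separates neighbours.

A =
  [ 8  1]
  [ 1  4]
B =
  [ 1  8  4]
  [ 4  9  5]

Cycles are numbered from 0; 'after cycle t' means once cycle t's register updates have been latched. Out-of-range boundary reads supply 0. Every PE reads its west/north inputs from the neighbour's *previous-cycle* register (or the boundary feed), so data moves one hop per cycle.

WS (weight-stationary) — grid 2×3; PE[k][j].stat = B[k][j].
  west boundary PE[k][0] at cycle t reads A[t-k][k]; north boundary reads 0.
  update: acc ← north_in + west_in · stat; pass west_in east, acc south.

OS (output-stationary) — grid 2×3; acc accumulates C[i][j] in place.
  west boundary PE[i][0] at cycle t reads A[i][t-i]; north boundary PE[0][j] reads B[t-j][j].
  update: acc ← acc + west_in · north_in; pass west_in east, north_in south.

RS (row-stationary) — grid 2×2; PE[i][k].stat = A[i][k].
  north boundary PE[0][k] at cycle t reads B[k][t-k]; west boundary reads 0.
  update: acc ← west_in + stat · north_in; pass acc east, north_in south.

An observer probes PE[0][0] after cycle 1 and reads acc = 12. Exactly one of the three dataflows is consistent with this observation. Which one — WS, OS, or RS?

dataflow = OS

WS [2×3] PE[0][0] across cycles:
  step 0 · PE0,0: acc=8; fwd→8 fwd↓8
  step 1 · PE0,0: acc=1; fwd→1 fwd↓1
OS [2×3] PE[0][0] across cycles:
  step 0 · PE0,0: acc=8; fwd→8 fwd↓1
  step 1 · PE0,0: acc=12; fwd→1 fwd↓4
RS [2×2] PE[0][0] across cycles:
  step 0 · PE0,0: acc=8; fwd→8 fwd↓1
  step 1 · PE0,0: acc=64; fwd→64 fwd↓8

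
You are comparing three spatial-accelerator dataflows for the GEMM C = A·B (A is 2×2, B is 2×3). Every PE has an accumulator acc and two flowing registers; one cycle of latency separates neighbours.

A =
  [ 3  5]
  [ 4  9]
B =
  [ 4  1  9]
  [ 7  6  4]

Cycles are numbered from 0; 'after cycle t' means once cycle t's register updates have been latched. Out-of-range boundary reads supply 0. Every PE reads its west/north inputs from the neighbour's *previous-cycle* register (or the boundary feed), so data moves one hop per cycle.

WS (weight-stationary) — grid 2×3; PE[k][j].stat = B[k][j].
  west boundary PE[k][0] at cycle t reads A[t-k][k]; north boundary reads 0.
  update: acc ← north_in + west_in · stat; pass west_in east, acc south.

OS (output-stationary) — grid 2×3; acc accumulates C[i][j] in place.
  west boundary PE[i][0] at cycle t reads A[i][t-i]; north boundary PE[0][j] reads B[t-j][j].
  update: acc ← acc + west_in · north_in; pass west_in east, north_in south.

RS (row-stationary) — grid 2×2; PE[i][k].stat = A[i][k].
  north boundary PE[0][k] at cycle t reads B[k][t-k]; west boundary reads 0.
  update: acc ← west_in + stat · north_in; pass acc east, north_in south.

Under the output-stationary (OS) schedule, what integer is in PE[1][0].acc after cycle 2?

PE[1][0].acc = 79

OS on a 2×3 grid — tracing PE[1][0] and its feeders:
  after 0 — PE[0][0] acc=12, pass-E 3, pass-S 4
  after 0 — PE[1][0] acc=0, pass-E 0, pass-S 0
  after 1 — PE[0][0] acc=47, pass-E 5, pass-S 7
  after 1 — PE[1][0] acc=16, pass-E 4, pass-S 4
  after 2 — PE[0][0] acc=47, pass-E 0, pass-S 0
  after 2 — PE[1][0] acc=79, pass-E 9, pass-S 7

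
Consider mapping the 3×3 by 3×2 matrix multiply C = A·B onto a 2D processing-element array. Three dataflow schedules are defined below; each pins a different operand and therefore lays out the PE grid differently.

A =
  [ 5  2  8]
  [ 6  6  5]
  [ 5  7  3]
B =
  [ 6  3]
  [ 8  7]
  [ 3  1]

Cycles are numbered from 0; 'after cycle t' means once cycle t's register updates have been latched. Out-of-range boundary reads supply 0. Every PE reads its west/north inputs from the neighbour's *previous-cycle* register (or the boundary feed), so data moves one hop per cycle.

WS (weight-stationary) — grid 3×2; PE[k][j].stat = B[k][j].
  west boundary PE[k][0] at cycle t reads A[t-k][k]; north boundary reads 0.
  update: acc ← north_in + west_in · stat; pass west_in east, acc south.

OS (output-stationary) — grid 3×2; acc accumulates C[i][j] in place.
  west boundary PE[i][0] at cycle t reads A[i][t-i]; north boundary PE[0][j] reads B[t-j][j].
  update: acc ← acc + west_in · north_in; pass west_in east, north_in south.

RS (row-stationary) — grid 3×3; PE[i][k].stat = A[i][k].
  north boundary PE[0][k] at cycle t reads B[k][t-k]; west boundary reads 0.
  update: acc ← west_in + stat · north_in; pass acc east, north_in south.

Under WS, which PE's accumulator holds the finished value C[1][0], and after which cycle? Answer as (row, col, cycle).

WS: C[1][0] accumulates in PE[2][0]:
  [0] (2,0) acc=0 (h:0 v:0)
  [1] (2,0) acc=0 (h:0 v:0)
  [2] (2,0) acc=70 (h:8 v:70)
  [3] (2,0) acc=99 (h:5 v:99)

(row, col, cycle) = (2, 0, 3)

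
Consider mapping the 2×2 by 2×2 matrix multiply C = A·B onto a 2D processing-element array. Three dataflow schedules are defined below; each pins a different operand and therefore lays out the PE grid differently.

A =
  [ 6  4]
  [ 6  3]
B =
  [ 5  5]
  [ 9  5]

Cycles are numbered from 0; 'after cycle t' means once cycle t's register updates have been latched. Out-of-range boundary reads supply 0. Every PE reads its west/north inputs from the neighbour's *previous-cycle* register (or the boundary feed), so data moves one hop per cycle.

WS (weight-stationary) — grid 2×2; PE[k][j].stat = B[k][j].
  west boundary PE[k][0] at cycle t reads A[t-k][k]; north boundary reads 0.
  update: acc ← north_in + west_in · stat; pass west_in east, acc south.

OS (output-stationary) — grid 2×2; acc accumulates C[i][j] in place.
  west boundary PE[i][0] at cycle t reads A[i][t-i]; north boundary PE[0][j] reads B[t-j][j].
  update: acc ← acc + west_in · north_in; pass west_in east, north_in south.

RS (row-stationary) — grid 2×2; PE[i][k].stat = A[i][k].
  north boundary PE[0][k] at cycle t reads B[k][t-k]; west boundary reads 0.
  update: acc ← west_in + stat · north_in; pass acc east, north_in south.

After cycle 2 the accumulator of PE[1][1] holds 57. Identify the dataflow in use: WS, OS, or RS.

WS (2×2 grid), PE[1][1]:
  t=0 PE[1][1]: acc=0 h=0 v=0
  t=1 PE[1][1]: acc=0 h=0 v=0
  t=2 PE[1][1]: acc=50 h=4 v=50
OS (2×2 grid), PE[1][1]:
  t=0 PE[1][1]: acc=0 h=0 v=0
  t=1 PE[1][1]: acc=0 h=0 v=0
  t=2 PE[1][1]: acc=30 h=6 v=5
RS (2×2 grid), PE[1][1]:
  t=0 PE[1][1]: acc=0 h=0 v=0
  t=1 PE[1][1]: acc=0 h=0 v=0
  t=2 PE[1][1]: acc=57 h=57 v=9

dataflow = RS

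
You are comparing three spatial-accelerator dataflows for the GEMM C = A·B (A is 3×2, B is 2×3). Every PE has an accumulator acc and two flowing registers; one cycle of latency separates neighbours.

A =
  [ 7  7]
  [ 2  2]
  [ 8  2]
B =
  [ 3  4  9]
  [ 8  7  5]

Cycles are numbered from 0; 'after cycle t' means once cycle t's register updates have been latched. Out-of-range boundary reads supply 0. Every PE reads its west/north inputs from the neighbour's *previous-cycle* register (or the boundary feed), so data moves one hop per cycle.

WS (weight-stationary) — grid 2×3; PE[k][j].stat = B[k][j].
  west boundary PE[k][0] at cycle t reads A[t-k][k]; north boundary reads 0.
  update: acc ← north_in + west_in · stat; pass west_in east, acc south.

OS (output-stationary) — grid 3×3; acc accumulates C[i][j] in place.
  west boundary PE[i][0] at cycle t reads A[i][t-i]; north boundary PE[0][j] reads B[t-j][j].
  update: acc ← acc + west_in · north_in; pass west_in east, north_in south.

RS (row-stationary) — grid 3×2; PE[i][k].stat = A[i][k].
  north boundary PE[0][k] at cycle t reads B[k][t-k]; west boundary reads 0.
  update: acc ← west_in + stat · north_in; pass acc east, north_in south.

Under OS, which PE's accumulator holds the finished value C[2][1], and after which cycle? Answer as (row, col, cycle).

(row, col, cycle) = (2, 1, 4)

OS — PE[2][1] is where C[2][1] collects:
  @0  [2,1]  acc 0  |  →0  ↓0
  @1  [2,1]  acc 0  |  →0  ↓0
  @2  [2,1]  acc 0  |  →0  ↓0
  @3  [2,1]  acc 32  |  →8  ↓4
  @4  [2,1]  acc 46  |  →2  ↓7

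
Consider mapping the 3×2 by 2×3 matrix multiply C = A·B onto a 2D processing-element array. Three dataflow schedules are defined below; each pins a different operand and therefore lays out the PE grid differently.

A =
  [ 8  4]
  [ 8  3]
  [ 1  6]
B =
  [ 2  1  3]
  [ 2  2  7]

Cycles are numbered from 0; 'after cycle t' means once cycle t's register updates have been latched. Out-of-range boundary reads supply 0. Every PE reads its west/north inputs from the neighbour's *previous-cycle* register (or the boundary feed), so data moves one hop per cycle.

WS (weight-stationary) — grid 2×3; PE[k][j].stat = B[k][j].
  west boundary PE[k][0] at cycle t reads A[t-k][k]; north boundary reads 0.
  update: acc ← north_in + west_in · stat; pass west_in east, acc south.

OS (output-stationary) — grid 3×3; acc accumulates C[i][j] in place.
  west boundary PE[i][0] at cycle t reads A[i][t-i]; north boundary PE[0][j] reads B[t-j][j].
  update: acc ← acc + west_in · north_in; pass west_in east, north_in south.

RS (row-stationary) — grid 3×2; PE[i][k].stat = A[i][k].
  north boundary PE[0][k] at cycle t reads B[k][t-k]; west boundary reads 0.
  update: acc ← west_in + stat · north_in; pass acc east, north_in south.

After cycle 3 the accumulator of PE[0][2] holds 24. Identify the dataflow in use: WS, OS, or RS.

dataflow = WS

— WS: 2×3; PE[0][2] trace:
  @0  [0,2]  acc 0  |  →0  ↓0
  @1  [0,2]  acc 0  |  →0  ↓0
  @2  [0,2]  acc 24  |  →8  ↓24
  @3  [0,2]  acc 24  |  →8  ↓24
— OS: 3×3; PE[0][2] trace:
  @0  [0,2]  acc 0  |  →0  ↓0
  @1  [0,2]  acc 0  |  →0  ↓0
  @2  [0,2]  acc 24  |  →8  ↓3
  @3  [0,2]  acc 52  |  →4  ↓7
RS (3×2): PE[0][2] does not exist.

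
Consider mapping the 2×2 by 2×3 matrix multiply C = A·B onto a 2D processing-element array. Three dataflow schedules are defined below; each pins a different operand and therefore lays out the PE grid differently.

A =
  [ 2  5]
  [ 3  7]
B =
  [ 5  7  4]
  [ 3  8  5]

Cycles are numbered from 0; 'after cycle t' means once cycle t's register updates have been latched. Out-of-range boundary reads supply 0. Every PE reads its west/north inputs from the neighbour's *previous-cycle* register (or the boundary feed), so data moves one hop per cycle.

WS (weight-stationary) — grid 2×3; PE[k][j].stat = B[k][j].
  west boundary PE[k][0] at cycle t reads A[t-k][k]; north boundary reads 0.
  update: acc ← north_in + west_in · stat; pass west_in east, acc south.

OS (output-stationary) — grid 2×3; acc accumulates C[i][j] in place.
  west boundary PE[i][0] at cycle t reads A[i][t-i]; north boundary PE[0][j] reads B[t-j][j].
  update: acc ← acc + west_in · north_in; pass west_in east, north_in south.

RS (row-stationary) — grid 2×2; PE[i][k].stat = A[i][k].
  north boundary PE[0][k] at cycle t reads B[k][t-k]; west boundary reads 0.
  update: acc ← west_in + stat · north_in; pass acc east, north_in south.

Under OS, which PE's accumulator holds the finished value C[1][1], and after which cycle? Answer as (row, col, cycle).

OS: C[1][1] accumulates in PE[1][1]:
  c0 r1c1: 0 / 0 / 0
  c1 r1c1: 0 / 0 / 0
  c2 r1c1: 21 / 3 / 7
  c3 r1c1: 77 / 7 / 8

(row, col, cycle) = (1, 1, 3)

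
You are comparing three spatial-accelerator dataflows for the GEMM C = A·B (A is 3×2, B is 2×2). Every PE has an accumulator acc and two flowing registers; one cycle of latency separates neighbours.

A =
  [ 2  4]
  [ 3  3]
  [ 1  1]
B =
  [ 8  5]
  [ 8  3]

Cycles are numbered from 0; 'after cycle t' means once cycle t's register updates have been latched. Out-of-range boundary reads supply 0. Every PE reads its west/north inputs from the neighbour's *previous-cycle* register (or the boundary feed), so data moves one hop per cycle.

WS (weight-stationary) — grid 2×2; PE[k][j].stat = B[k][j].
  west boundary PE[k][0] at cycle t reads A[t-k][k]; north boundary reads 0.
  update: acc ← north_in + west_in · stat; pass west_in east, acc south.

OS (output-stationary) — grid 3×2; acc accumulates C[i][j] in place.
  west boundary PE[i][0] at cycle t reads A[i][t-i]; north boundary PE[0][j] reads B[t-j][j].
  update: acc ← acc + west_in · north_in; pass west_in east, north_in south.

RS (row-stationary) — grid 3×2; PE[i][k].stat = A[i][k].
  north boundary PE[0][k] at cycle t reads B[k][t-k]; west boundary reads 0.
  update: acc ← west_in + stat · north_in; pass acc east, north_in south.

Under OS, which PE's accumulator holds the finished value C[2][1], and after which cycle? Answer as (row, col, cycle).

(row, col, cycle) = (2, 1, 4)

Under OS, C[2][1] lands at PE[2][1]:
  [0] (2,1) acc=0 (h:0 v:0)
  [1] (2,1) acc=0 (h:0 v:0)
  [2] (2,1) acc=0 (h:0 v:0)
  [3] (2,1) acc=5 (h:1 v:5)
  [4] (2,1) acc=8 (h:1 v:3)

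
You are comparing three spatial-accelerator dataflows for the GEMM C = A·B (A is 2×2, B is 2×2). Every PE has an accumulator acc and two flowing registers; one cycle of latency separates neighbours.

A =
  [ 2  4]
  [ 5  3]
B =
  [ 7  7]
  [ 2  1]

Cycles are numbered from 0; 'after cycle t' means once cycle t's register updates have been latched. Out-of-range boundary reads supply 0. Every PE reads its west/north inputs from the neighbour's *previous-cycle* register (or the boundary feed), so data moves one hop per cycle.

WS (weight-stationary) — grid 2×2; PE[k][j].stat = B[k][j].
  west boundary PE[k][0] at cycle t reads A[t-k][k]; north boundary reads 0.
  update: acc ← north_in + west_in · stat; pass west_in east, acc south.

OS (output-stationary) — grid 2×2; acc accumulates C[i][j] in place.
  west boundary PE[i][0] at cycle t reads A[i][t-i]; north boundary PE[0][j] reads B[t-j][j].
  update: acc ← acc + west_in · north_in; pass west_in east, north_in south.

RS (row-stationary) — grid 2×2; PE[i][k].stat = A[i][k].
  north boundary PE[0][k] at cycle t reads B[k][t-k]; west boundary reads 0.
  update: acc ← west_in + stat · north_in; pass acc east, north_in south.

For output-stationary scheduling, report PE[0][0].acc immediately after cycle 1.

PE[0][0].acc = 22

OS 2×2: PE[0][0] cycle-by-cycle (with neighbour feeds):
  t=0 PE[0][0]: acc=14 h=2 v=7
  t=1 PE[0][0]: acc=22 h=4 v=2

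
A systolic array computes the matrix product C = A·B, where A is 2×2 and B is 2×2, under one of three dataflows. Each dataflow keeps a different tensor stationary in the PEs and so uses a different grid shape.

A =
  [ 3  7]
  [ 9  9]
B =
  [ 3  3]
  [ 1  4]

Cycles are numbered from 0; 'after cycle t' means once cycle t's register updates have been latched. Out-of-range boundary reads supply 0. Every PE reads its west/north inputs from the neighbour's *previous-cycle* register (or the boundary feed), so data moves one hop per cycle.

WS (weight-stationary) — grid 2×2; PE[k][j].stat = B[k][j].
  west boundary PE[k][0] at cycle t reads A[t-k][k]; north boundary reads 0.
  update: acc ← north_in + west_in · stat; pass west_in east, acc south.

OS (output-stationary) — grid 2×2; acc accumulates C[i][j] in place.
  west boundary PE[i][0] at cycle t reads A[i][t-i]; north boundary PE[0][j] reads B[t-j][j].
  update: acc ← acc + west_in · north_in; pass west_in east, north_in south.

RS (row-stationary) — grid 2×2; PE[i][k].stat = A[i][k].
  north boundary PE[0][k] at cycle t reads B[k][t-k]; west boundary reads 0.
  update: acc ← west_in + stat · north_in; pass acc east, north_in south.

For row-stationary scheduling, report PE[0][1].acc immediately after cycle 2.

RS on a 2×2 grid — tracing PE[0][1] and its feeders:
  step 0 · PE0,0: acc=9; fwd→9 fwd↓3
  step 0 · PE0,1: acc=0; fwd→0 fwd↓0
  step 1 · PE0,0: acc=9; fwd→9 fwd↓3
  step 1 · PE0,1: acc=16; fwd→16 fwd↓1
  step 2 · PE0,0: acc=0; fwd→0 fwd↓0
  step 2 · PE0,1: acc=37; fwd→37 fwd↓4

PE[0][1].acc = 37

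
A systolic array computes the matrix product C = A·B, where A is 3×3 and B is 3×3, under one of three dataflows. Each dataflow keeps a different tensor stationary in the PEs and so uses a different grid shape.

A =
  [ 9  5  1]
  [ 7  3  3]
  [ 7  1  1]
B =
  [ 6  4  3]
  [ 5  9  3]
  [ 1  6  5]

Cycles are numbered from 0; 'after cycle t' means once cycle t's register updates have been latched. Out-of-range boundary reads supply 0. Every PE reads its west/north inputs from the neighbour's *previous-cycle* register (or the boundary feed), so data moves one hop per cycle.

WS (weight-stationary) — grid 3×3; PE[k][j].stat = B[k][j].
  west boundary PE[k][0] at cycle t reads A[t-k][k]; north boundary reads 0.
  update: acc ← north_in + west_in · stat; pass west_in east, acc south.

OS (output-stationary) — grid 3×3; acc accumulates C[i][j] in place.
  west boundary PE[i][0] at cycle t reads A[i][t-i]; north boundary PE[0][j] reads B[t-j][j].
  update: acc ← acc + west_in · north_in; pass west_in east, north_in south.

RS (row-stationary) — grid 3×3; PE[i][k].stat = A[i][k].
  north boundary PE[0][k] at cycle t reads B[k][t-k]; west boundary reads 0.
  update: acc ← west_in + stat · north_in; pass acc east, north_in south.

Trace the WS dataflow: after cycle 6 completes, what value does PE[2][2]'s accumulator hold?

WS 3×3: PE[2][2] cycle-by-cycle (with neighbour feeds):
  c0 r1c2: 0 / 0 / 0
  c0 r2c1: 0 / 0 / 0
  c0 r2c2: 0 / 0 / 0
  c1 r1c2: 0 / 0 / 0
  c1 r2c1: 0 / 0 / 0
  c1 r2c2: 0 / 0 / 0
  c2 r1c2: 0 / 0 / 0
  c2 r2c1: 0 / 0 / 0
  c2 r2c2: 0 / 0 / 0
  c3 r1c2: 42 / 5 / 42
  c3 r2c1: 87 / 1 / 87
  c3 r2c2: 0 / 0 / 0
  c4 r1c2: 30 / 3 / 30
  c4 r2c1: 73 / 3 / 73
  c4 r2c2: 47 / 1 / 47
  c5 r1c2: 24 / 1 / 24
  c5 r2c1: 43 / 1 / 43
  c5 r2c2: 45 / 3 / 45
  c6 r1c2: 0 / 0 / 0
  c6 r2c1: 0 / 0 / 0
  c6 r2c2: 29 / 1 / 29

PE[2][2].acc = 29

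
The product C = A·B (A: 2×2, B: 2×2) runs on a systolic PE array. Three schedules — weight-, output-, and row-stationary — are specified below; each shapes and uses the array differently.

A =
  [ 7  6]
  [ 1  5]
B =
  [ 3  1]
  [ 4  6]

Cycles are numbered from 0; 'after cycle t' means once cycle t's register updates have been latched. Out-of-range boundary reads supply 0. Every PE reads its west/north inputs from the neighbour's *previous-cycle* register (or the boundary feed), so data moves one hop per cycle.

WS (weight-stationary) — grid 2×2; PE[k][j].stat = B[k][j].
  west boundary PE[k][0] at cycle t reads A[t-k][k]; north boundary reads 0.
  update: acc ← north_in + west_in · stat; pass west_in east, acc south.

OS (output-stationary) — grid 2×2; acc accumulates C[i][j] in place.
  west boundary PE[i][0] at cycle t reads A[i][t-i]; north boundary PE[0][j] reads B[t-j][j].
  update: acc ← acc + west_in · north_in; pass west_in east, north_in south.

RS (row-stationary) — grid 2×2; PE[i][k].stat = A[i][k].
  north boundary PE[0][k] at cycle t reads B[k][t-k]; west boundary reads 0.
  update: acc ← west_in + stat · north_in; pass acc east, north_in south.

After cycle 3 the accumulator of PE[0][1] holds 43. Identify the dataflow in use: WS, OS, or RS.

— WS: 2×2; PE[0][1] trace:
  t=0 PE[0][1]: acc=0 h=0 v=0
  t=1 PE[0][1]: acc=7 h=7 v=7
  t=2 PE[0][1]: acc=1 h=1 v=1
  t=3 PE[0][1]: acc=0 h=0 v=0
— OS: 2×2; PE[0][1] trace:
  t=0 PE[0][1]: acc=0 h=0 v=0
  t=1 PE[0][1]: acc=7 h=7 v=1
  t=2 PE[0][1]: acc=43 h=6 v=6
  t=3 PE[0][1]: acc=43 h=0 v=0
— RS: 2×2; PE[0][1] trace:
  t=0 PE[0][1]: acc=0 h=0 v=0
  t=1 PE[0][1]: acc=45 h=45 v=4
  t=2 PE[0][1]: acc=43 h=43 v=6
  t=3 PE[0][1]: acc=0 h=0 v=0

dataflow = OS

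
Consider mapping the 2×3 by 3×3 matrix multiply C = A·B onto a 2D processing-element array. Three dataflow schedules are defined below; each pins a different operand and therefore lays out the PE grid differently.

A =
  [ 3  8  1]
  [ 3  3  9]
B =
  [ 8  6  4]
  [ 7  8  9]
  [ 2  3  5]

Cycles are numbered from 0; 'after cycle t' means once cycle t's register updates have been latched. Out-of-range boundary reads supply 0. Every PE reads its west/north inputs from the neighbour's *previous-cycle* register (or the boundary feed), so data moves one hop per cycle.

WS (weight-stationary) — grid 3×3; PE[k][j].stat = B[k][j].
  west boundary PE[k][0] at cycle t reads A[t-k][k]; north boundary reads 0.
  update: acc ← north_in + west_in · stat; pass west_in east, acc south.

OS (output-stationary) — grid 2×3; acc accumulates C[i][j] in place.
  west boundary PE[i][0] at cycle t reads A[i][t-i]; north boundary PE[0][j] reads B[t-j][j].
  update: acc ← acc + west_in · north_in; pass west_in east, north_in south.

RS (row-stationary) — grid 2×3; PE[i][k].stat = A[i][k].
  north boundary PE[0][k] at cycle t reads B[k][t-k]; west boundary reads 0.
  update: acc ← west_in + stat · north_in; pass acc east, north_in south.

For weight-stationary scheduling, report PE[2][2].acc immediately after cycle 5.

PE[2][2].acc = 84

WS 3×3: PE[2][2] cycle-by-cycle (with neighbour feeds):
  t=0 PE[1][2]: acc=0 h=0 v=0
  t=0 PE[2][1]: acc=0 h=0 v=0
  t=0 PE[2][2]: acc=0 h=0 v=0
  t=1 PE[1][2]: acc=0 h=0 v=0
  t=1 PE[2][1]: acc=0 h=0 v=0
  t=1 PE[2][2]: acc=0 h=0 v=0
  t=2 PE[1][2]: acc=0 h=0 v=0
  t=2 PE[2][1]: acc=0 h=0 v=0
  t=2 PE[2][2]: acc=0 h=0 v=0
  t=3 PE[1][2]: acc=84 h=8 v=84
  t=3 PE[2][1]: acc=85 h=1 v=85
  t=3 PE[2][2]: acc=0 h=0 v=0
  t=4 PE[1][2]: acc=39 h=3 v=39
  t=4 PE[2][1]: acc=69 h=9 v=69
  t=4 PE[2][2]: acc=89 h=1 v=89
  t=5 PE[1][2]: acc=0 h=0 v=0
  t=5 PE[2][1]: acc=0 h=0 v=0
  t=5 PE[2][2]: acc=84 h=9 v=84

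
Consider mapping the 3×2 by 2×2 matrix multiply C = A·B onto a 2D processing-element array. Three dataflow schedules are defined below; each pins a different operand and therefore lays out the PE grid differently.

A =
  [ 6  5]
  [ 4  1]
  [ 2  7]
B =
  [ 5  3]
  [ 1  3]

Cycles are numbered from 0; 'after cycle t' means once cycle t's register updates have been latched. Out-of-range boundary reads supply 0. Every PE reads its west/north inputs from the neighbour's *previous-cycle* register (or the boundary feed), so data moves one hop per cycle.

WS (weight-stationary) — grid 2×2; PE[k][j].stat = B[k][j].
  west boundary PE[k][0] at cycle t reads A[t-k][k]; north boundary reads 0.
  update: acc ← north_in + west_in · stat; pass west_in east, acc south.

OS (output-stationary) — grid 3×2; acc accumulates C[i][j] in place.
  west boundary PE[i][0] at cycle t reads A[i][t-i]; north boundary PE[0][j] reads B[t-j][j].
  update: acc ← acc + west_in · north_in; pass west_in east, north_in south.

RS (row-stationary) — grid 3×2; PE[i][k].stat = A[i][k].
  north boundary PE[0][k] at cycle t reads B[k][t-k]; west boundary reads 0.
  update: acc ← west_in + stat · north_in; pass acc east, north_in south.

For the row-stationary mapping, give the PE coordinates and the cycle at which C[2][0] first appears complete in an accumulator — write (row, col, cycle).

(row, col, cycle) = (2, 1, 3)

RS: C[2][0] accumulates in PE[2][1]:
  [0] (2,1) acc=0 (h:0 v:0)
  [1] (2,1) acc=0 (h:0 v:0)
  [2] (2,1) acc=0 (h:0 v:0)
  [3] (2,1) acc=17 (h:17 v:1)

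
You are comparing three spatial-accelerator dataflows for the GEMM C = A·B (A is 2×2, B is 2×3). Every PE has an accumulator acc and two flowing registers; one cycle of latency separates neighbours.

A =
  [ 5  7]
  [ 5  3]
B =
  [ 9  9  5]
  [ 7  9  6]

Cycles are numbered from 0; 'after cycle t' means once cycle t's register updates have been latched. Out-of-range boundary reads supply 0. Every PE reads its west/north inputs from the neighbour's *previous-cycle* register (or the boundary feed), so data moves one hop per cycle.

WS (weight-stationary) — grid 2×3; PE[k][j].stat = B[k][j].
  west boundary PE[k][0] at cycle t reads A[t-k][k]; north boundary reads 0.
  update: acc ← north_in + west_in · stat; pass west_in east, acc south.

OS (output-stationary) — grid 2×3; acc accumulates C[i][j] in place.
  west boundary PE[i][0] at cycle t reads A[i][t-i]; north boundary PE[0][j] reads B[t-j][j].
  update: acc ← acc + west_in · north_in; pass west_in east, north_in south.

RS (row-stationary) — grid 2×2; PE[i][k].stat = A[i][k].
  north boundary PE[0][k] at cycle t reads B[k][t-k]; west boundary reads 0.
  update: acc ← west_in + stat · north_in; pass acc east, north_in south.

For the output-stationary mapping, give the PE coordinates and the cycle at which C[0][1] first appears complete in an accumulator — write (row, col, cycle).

(row, col, cycle) = (0, 1, 2)

Under OS, C[0][1] lands at PE[0][1]:
  @0  [0,1]  acc 0  |  →0  ↓0
  @1  [0,1]  acc 45  |  →5  ↓9
  @2  [0,1]  acc 108  |  →7  ↓9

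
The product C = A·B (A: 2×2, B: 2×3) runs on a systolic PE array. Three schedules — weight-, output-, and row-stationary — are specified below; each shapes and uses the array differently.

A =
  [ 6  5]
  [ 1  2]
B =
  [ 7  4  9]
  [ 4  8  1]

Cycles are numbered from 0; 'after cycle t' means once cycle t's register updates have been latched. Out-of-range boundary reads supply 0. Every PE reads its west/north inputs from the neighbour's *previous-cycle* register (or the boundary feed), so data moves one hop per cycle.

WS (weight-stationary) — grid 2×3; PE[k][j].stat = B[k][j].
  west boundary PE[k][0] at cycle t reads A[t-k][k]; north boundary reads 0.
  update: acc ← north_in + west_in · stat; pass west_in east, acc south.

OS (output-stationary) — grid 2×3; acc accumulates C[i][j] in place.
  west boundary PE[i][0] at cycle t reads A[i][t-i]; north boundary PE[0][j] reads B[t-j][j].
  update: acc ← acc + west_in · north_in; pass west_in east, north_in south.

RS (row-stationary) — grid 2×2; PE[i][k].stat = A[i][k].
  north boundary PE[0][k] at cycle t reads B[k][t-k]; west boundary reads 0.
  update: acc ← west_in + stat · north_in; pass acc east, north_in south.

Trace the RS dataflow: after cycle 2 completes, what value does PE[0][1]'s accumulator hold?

RS 2×2: PE[0][1] cycle-by-cycle (with neighbour feeds):
  @0  [0,0]  acc 42  |  →42  ↓7
  @0  [0,1]  acc 0  |  →0  ↓0
  @1  [0,0]  acc 24  |  →24  ↓4
  @1  [0,1]  acc 62  |  →62  ↓4
  @2  [0,0]  acc 54  |  →54  ↓9
  @2  [0,1]  acc 64  |  →64  ↓8

PE[0][1].acc = 64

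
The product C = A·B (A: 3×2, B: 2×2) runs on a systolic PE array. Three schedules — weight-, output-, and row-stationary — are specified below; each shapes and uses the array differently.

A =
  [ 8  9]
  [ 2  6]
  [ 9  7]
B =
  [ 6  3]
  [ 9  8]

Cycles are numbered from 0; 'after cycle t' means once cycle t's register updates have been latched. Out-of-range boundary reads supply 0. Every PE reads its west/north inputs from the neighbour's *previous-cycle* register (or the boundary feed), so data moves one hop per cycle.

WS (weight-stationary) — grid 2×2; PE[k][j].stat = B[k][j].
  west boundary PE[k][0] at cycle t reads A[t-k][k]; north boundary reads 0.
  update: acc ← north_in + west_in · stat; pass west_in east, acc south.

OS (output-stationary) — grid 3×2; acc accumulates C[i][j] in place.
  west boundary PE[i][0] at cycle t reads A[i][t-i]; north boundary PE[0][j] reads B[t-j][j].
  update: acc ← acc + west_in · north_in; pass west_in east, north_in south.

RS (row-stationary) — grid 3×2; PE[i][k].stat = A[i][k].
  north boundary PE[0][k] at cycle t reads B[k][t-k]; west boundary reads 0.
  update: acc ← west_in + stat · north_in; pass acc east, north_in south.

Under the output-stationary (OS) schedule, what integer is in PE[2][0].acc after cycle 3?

Tracing OS — 3×2 array, target PE[2][0]:
  [0] (1,0) acc=0 (h:0 v:0)
  [0] (2,0) acc=0 (h:0 v:0)
  [1] (1,0) acc=12 (h:2 v:6)
  [1] (2,0) acc=0 (h:0 v:0)
  [2] (1,0) acc=66 (h:6 v:9)
  [2] (2,0) acc=54 (h:9 v:6)
  [3] (1,0) acc=66 (h:0 v:0)
  [3] (2,0) acc=117 (h:7 v:9)

PE[2][0].acc = 117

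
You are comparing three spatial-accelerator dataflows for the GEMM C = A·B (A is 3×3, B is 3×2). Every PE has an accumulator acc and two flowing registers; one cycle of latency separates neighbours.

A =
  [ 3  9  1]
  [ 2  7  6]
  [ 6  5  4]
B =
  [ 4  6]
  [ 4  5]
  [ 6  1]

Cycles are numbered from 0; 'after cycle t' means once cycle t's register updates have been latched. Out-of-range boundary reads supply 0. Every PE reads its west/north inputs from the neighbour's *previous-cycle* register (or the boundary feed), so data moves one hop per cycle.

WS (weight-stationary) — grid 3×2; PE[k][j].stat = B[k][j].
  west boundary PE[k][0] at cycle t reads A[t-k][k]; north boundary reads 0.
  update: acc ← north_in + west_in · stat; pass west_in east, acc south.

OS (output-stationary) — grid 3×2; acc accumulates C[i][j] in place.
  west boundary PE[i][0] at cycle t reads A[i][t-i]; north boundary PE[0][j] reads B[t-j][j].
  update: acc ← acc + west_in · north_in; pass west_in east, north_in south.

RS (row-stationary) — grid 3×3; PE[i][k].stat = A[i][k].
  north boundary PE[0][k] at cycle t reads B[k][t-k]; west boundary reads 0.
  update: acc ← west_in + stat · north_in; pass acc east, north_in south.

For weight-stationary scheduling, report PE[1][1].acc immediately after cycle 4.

WS (3×2). Following PE[1][1] plus its west/north inputs:
  step 0 · PE0,1: acc=0; fwd→0 fwd↓0
  step 0 · PE1,0: acc=0; fwd→0 fwd↓0
  step 0 · PE1,1: acc=0; fwd→0 fwd↓0
  step 1 · PE0,1: acc=18; fwd→3 fwd↓18
  step 1 · PE1,0: acc=48; fwd→9 fwd↓48
  step 1 · PE1,1: acc=0; fwd→0 fwd↓0
  step 2 · PE0,1: acc=12; fwd→2 fwd↓12
  step 2 · PE1,0: acc=36; fwd→7 fwd↓36
  step 2 · PE1,1: acc=63; fwd→9 fwd↓63
  step 3 · PE0,1: acc=36; fwd→6 fwd↓36
  step 3 · PE1,0: acc=44; fwd→5 fwd↓44
  step 3 · PE1,1: acc=47; fwd→7 fwd↓47
  step 4 · PE0,1: acc=0; fwd→0 fwd↓0
  step 4 · PE1,0: acc=0; fwd→0 fwd↓0
  step 4 · PE1,1: acc=61; fwd→5 fwd↓61

PE[1][1].acc = 61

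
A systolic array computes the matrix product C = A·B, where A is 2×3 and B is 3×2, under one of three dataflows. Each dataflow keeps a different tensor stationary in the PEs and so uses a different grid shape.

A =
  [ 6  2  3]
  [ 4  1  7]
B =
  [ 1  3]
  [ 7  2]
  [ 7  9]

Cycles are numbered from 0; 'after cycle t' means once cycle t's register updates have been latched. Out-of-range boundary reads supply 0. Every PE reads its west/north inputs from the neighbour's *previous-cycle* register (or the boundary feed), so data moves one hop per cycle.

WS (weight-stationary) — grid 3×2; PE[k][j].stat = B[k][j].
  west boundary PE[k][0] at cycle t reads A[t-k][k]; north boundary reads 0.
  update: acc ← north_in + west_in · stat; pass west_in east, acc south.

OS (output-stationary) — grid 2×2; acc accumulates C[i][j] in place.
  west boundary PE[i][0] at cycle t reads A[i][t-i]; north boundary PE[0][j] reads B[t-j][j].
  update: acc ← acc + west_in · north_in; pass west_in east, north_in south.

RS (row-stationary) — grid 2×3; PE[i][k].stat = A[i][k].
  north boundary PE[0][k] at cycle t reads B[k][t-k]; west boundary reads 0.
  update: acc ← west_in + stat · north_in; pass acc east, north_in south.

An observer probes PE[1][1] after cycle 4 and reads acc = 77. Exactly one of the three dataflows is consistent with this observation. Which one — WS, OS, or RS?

dataflow = OS

WS (3×2 grid), PE[1][1]:
  step 0 · PE1,1: acc=0; fwd→0 fwd↓0
  step 1 · PE1,1: acc=0; fwd→0 fwd↓0
  step 2 · PE1,1: acc=22; fwd→2 fwd↓22
  step 3 · PE1,1: acc=14; fwd→1 fwd↓14
  step 4 · PE1,1: acc=0; fwd→0 fwd↓0
OS (2×2 grid), PE[1][1]:
  step 0 · PE1,1: acc=0; fwd→0 fwd↓0
  step 1 · PE1,1: acc=0; fwd→0 fwd↓0
  step 2 · PE1,1: acc=12; fwd→4 fwd↓3
  step 3 · PE1,1: acc=14; fwd→1 fwd↓2
  step 4 · PE1,1: acc=77; fwd→7 fwd↓9
RS (2×3 grid), PE[1][1]:
  step 0 · PE1,1: acc=0; fwd→0 fwd↓0
  step 1 · PE1,1: acc=0; fwd→0 fwd↓0
  step 2 · PE1,1: acc=11; fwd→11 fwd↓7
  step 3 · PE1,1: acc=14; fwd→14 fwd↓2
  step 4 · PE1,1: acc=0; fwd→0 fwd↓0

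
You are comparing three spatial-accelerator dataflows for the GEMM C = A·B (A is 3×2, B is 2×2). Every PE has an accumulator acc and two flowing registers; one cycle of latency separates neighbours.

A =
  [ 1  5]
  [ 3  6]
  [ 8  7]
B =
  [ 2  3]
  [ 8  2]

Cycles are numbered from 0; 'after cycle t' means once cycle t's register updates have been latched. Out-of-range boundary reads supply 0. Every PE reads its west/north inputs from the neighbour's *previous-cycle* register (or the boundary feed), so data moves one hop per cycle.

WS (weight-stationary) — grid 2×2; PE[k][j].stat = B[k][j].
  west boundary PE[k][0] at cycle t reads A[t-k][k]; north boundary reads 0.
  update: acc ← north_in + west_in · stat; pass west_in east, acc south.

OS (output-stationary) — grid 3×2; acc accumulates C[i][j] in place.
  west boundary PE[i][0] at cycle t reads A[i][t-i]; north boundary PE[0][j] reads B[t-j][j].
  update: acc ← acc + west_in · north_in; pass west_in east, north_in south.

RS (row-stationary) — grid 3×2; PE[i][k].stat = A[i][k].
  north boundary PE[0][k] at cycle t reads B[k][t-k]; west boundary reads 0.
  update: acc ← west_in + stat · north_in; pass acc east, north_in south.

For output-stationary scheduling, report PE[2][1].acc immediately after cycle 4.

OS on a 3×2 grid — tracing PE[2][1] and its feeders:
  after 0 — PE[1][1] acc=0, pass-E 0, pass-S 0
  after 0 — PE[2][0] acc=0, pass-E 0, pass-S 0
  after 0 — PE[2][1] acc=0, pass-E 0, pass-S 0
  after 1 — PE[1][1] acc=0, pass-E 0, pass-S 0
  after 1 — PE[2][0] acc=0, pass-E 0, pass-S 0
  after 1 — PE[2][1] acc=0, pass-E 0, pass-S 0
  after 2 — PE[1][1] acc=9, pass-E 3, pass-S 3
  after 2 — PE[2][0] acc=16, pass-E 8, pass-S 2
  after 2 — PE[2][1] acc=0, pass-E 0, pass-S 0
  after 3 — PE[1][1] acc=21, pass-E 6, pass-S 2
  after 3 — PE[2][0] acc=72, pass-E 7, pass-S 8
  after 3 — PE[2][1] acc=24, pass-E 8, pass-S 3
  after 4 — PE[1][1] acc=21, pass-E 0, pass-S 0
  after 4 — PE[2][0] acc=72, pass-E 0, pass-S 0
  after 4 — PE[2][1] acc=38, pass-E 7, pass-S 2

PE[2][1].acc = 38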